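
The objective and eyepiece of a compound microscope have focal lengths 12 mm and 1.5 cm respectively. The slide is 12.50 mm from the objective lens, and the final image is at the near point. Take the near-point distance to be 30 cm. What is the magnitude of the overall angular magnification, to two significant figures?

500

Convert to cm: f_obj = 12 mm = 1.2 cm; d_o = 12.50 mm = 1.25 cm.
Objective: 1/d_i = 1/f_obj - 1/d_o = 1/1.2 - 1/1.25 = 0.03333 cm^-1, so d_i = 30.000 cm.
m_obj = -d_i/d_o = -30.000/1.25 = -24.000.
Eyepiece angular magnification (image at near point): M_eye = 1 + D/f_e = 1 + 30/1.5 = 21.000.
Overall M = m_obj x M_eye = (-24.000)(21.000) = -504.00.
|M| = 504.00.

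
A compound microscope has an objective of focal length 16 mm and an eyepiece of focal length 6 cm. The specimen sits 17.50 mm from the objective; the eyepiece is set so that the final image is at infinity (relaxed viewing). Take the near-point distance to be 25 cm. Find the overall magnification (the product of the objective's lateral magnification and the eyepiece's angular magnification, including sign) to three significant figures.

Convert to cm: f_obj = 16 mm = 1.6 cm; d_o = 17.50 mm = 1.75 cm.
Objective: 1/d_i = 1/f_obj - 1/d_o = 1/1.6 - 1/1.75 = 0.05357 cm^-1, so d_i = 18.667 cm.
m_obj = -d_i/d_o = -18.667/1.75 = -10.667.
Eyepiece angular magnification (image at infinity): M_eye = D/f_e = 25/6 = 4.167.
Overall M = m_obj x M_eye = (-10.667)(4.167) = -44.44.

-44.4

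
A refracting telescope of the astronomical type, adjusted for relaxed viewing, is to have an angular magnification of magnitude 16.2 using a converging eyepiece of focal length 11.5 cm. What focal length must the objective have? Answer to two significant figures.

190 cm

|M| = f_obj/|f_eye|, so f_obj = |M| x |f_eye| = 16.2 x 11.5 = 186.300 cm.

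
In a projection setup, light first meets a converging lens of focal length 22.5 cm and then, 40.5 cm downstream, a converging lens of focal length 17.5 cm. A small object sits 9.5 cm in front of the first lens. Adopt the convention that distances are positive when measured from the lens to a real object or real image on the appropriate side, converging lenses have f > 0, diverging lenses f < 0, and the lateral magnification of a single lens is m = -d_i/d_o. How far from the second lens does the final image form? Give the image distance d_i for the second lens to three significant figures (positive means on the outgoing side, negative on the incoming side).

Lens 1: 1/d_i1 = 1/f_1 - 1/d_o1 = 1/22.5 - 1/9.5 = -0.06082 cm^-1, so d_i1 = -16.442 cm.
With d_i1 < 0 the first image is virtual and lies on the object side; the object distance for lens 2 is d_o2 = 40.5 - (-16.442) = 56.942 cm.
Lens 2: 1/d_i2 = 1/f_2 - 1/d_o2 = 1/17.5 - 1/(56.942) = 0.03958 cm^-1, so d_i2 = 25.265 cm.

25.3 cm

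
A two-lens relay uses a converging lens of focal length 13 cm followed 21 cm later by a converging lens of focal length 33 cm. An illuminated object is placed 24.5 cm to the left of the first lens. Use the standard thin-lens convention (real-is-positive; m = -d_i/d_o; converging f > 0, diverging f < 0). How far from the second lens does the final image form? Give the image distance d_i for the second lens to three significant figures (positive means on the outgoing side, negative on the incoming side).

Lens 1: 1/d_i1 = 1/f_1 - 1/d_o1 = 1/13 - 1/24.5 = 0.03611 cm^-1, so d_i1 = 27.696 cm.
This image would form 27.696 cm past lens 1, i.e. 6.696 cm beyond lens 2, so it is a virtual object for lens 2: d_o2 = 21 - 27.696 = -6.696 cm.
Lens 2: 1/d_i2 = 1/f_2 - 1/d_o2 = 1/33 - 1/(-6.696) = 0.17965 cm^-1, so d_i2 = 5.566 cm.

5.57 cm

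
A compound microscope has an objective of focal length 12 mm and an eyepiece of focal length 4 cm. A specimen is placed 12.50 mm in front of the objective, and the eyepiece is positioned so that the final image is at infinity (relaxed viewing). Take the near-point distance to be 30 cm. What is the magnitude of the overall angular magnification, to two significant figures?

Convert to cm: f_obj = 12 mm = 1.2 cm; d_o = 12.50 mm = 1.25 cm.
Objective: 1/d_i = 1/f_obj - 1/d_o = 1/1.2 - 1/1.25 = 0.03333 cm^-1, so d_i = 30.000 cm.
m_obj = -d_i/d_o = -30.000/1.25 = -24.000.
Eyepiece angular magnification (image at infinity): M_eye = D/f_e = 30/4 = 7.500.
Overall M = m_obj x M_eye = (-24.000)(7.500) = -180.00.
|M| = 180.00.

180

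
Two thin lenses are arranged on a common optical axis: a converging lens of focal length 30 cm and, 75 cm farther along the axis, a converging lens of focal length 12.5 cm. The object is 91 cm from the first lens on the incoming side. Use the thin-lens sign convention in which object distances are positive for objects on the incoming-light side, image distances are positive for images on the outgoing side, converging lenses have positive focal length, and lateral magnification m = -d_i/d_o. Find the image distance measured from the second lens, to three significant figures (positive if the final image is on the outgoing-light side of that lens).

Lens 1: 1/d_i1 = 1/f_1 - 1/d_o1 = 1/30 - 1/91 = 0.02234 cm^-1, so d_i1 = 44.754 cm.
The intermediate image is 44.754 cm to the right of lens 1, so d_o2 = L - d_i1 = 75 - 44.754 = 30.246 cm.
Lens 2: 1/d_i2 = 1/f_2 - 1/d_o2 = 1/12.5 - 1/(30.246) = 0.04694 cm^-1, so d_i2 = 21.305 cm.

21.3 cm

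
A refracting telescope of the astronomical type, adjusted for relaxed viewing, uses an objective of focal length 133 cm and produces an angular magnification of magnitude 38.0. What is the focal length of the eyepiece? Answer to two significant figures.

|M| = f_obj/f_eye, so f_eye = f_obj/|M| = 133/38.0 = 3.500 cm.

3.5 cm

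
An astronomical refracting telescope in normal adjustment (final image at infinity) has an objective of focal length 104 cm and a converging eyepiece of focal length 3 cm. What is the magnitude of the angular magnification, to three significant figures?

|M| = f_obj/|f_eye| = 104/3 = 34.667.

34.7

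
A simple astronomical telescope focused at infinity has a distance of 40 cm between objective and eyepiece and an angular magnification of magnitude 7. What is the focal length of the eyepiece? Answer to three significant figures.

In normal adjustment the tube length equals f_obj + f_eye and |M| = f_obj/f_eye.
So f_obj = 7 f_eye and 7 f_eye + f_eye = 40 cm, giving f_eye = 40/8 = 5.000 cm and f_obj = 35.000 cm.

5.00 cm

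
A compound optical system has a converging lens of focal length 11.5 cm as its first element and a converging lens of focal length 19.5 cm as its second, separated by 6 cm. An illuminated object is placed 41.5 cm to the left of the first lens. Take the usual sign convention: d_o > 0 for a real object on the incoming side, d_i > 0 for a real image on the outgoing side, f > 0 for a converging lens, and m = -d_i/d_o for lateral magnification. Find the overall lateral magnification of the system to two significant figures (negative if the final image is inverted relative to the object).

Applying the thin-lens equation to the first lens, 1/11.5 = 1/41.5 + 1/d_i1, which gives d_i1 = 15.908 cm.
Its lateral magnification is m_1 = -d_i1/d_o1 = -(15.908)/41.5 = -0.3833.
This image would form 15.908 cm past lens 1, i.e. 9.908 cm beyond lens 2, so it is a virtual object for lens 2: d_o2 = 6 - 15.908 = -9.908 cm.
Applying the thin-lens equation again with f_2 = 19.5 cm and d_o2 = -9.908 cm gives d_i2 = 6.570 cm.
m_2 = -(6.570)/(-9.908) = 0.6631.
Overall magnification: m = m_1 m_2 = -0.2542.

-0.25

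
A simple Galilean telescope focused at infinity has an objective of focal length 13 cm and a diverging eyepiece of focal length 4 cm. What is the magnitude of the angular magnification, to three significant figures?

|M| = f_obj/|f_eye| = 13/4 = 3.250.

3.25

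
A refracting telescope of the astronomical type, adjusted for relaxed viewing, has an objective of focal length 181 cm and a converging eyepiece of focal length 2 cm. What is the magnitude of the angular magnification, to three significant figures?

90.5

|M| = f_obj/|f_eye| = 181/2 = 90.500.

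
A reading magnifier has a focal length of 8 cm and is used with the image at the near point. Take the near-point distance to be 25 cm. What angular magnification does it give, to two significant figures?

4.1

M = 1 + D/f = 1 + 25/8 = 4.125.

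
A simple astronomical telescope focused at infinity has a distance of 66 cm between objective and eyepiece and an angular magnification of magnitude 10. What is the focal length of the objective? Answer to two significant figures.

60 cm

In normal adjustment the tube length equals f_obj + f_eye and |M| = f_obj/f_eye.
So f_obj = 10 f_eye and 10 f_eye + f_eye = 66 cm, giving f_eye = 66/11 = 6.000 cm and f_obj = 60.000 cm.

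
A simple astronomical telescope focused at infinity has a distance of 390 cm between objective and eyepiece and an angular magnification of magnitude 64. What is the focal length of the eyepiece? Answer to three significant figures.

6.00 cm

In normal adjustment the tube length equals f_obj + f_eye and |M| = f_obj/f_eye.
So f_obj = 64 f_eye and 64 f_eye + f_eye = 390 cm, giving f_eye = 390/65 = 6.000 cm and f_obj = 384.000 cm.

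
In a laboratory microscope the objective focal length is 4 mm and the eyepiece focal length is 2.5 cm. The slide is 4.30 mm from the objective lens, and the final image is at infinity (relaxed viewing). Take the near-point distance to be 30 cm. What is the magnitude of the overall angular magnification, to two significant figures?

160

Convert to cm: f_obj = 4 mm = 0.4 cm; d_o = 4.30 mm = 0.43 cm.
Objective: 1/d_i = 1/f_obj - 1/d_o = 1/0.4 - 1/0.43 = 0.17442 cm^-1, so d_i = 5.733 cm.
m_obj = -d_i/d_o = -5.733/0.43 = -13.333.
Eyepiece angular magnification (image at infinity): M_eye = D/f_e = 30/2.5 = 12.000.
Overall M = m_obj x M_eye = (-13.333)(12.000) = -160.00.
|M| = 160.00.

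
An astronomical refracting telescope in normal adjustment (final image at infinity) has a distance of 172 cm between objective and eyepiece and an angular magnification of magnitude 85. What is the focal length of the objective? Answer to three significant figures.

In normal adjustment the tube length equals f_obj + f_eye and |M| = f_obj/f_eye.
So f_obj = 85 f_eye and 85 f_eye + f_eye = 172 cm, giving f_eye = 172/86 = 2.000 cm and f_obj = 170.000 cm.

170 cm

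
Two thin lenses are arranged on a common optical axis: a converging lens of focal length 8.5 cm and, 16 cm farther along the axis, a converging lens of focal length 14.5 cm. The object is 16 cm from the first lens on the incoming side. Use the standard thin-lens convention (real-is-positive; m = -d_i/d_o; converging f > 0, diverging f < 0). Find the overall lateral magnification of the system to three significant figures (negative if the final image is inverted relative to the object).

Lens 1: 1/d_i1 = 1/f_1 - 1/d_o1 = 1/8.5 - 1/16 = 0.05515 cm^-1, so d_i1 = 18.133 cm.
m_1 = -(18.133)/16 = -1.1333.
This image would form 18.133 cm past lens 1, i.e. 2.133 cm beyond lens 2, so it is a virtual object for lens 2: d_o2 = 16 - 18.133 = -2.133 cm.
Lens 2: 1/d_i2 = 1/f_2 - 1/d_o2 = 1/14.5 - 1/(-2.133) = 0.53772 cm^-1, so d_i2 = 1.860 cm.
m_2 = -(1.860)/(-2.133) = 0.8717.
Total m = m_1 x m_2 = (-1.1333)(0.8717) = -0.9880.

-0.988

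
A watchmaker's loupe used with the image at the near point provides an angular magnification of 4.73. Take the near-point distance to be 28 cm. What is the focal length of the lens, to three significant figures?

For the image at the near point, M = 1 + D/f.
f = D/(M - 1) = 28/(4.73 - 1) = 7.507 cm.

7.51 cm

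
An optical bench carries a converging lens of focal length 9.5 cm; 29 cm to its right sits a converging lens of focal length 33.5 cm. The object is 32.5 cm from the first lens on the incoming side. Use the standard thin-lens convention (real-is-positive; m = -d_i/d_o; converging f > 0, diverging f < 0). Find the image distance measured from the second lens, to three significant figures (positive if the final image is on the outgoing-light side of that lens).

-29.1 cm

Lens 1: 1/d_i1 = 1/f_1 - 1/d_o1 = 1/9.5 - 1/32.5 = 0.07449 cm^-1, so d_i1 = 13.424 cm.
That image sits 15.576 cm in front of the second lens, so d_o2 = 15.576 cm.
Lens 2: 1/d_i2 = 1/f_2 - 1/d_o2 = 1/33.5 - 1/(15.576) = -0.03435 cm^-1, so d_i2 = -29.112 cm.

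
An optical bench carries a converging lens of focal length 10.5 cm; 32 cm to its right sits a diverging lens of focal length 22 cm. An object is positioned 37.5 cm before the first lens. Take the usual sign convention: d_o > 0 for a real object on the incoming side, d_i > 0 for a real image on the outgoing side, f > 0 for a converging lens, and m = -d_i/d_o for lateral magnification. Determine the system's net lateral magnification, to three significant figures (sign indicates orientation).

-0.217

Applying the thin-lens equation to the first lens, 1/10.5 = 1/37.5 + 1/d_i1, which gives d_i1 = 14.583 cm.
Its lateral magnification is m_1 = -d_i1/d_o1 = -(14.583)/37.5 = -0.3889.
Object distance for lens 2: d_o2 = 32 - 14.583 = 17.417 cm.
Applying the thin-lens equation again with f_2 = -22 cm and d_o2 = 17.417 cm gives d_i2 = -9.721 cm.
m_2 = -(-9.721)/(17.417) = 0.5581.
Total m = m_1 x m_2 = (-0.3889)(0.5581) = -0.2171.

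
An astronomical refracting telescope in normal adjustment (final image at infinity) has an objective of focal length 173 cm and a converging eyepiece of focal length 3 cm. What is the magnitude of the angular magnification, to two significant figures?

|M| = f_obj/|f_eye| = 173/3 = 57.667.

58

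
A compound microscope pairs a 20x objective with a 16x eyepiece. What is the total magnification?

The overall magnification of a compound microscope is the product of the objective and eyepiece magnifications:
M = M_obj x M_eye = 20 x 16 = 320.

320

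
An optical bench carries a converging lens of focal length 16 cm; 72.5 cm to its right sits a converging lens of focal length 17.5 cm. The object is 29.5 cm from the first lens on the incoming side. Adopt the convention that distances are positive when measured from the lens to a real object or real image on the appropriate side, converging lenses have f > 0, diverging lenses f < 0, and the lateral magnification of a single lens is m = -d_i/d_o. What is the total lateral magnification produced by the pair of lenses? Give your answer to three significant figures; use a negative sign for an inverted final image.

Lens 1: 1/d_i1 = 1/f_1 - 1/d_o1 = 1/16 - 1/29.5 = 0.02860 cm^-1, so d_i1 = 34.963 cm.
m_1 = -(34.963)/29.5 = -1.1852.
That image sits 37.537 cm in front of the second lens, so d_o2 = 37.537 cm.
Lens 2: 1/d_i2 = 1/f_2 - 1/d_o2 = 1/17.5 - 1/(37.537) = 0.03050 cm^-1, so d_i2 = 32.784 cm.
m_2 = -(32.784)/(37.537) = -0.8734.
Total m = m_1 x m_2 = (-1.1852)(-0.8734) = 1.0351.

1.04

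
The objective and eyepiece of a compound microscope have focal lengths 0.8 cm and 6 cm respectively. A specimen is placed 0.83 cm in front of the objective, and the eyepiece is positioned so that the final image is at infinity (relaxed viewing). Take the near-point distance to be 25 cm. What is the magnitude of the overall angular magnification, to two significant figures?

Objective: 1/d_i = 1/f_obj - 1/d_o = 1/0.8 - 1/0.83 = 0.04518 cm^-1, so d_i = 22.133 cm.
m_obj = -d_i/d_o = -22.133/0.83 = -26.667.
Eyepiece angular magnification (image at infinity): M_eye = D/f_e = 25/6 = 4.167.
Overall M = m_obj x M_eye = (-26.667)(4.167) = -111.11.
|M| = 111.11.

110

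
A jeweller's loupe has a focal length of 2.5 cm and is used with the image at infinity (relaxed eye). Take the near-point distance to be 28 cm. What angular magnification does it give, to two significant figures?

M = D/f = 28/2.5 = 11.200.

11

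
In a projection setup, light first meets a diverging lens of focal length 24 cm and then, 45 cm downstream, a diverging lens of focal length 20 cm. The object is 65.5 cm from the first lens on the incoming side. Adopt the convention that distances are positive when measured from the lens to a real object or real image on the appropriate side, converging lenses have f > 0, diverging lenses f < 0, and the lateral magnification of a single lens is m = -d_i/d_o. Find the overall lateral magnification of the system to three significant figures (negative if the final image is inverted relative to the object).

0.0650

First lens: d_i1 = 1/(1/(-24) - 1/65.5) = -17.564 cm.
m_1 = -(-17.564)/65.5 = 0.2682.
The intermediate image is virtual, 17.564 cm to the left of lens 1, so d_o2 = L - d_i1 = 45 - (-17.564) = 62.564 cm.
Second lens: d_i2 = 1/(1/(-20) - 1/(62.564)) = -15.155 cm.
m_2 = -(-15.155)/(62.564) = 0.2422.
Total m = m_1 x m_2 = (0.2682)(0.2422) = 0.0650.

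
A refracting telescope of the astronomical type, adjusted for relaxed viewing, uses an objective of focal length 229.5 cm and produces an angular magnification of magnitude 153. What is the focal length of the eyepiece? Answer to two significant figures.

|M| = f_obj/f_eye, so f_eye = f_obj/|M| = 229.5/153.0 = 1.500 cm.

1.5 cm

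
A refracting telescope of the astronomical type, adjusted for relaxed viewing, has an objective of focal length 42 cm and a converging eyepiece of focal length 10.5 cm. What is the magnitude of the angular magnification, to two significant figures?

|M| = f_obj/|f_eye| = 42/10.5 = 4.000.

4.0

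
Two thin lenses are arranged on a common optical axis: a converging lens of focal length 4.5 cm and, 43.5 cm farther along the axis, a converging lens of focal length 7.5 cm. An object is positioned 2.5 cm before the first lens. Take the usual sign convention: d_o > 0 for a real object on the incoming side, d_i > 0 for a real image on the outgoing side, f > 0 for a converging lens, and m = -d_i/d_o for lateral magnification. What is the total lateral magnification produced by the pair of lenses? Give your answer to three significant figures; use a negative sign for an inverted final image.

First lens: d_i1 = 1/(1/4.5 - 1/2.5) = -5.625 cm.
m_1 = -(-5.625)/2.5 = 2.2500.
The intermediate image is virtual, 5.625 cm to the left of lens 1, so d_o2 = L - d_i1 = 43.5 - (-5.625) = 49.125 cm.
Second lens: d_i2 = 1/(1/7.5 - 1/(49.125)) = 8.851 cm.
m_2 = -(8.851)/(49.125) = -0.1802.
The system's lateral magnification is m_1 m_2 = (2.2500)(-0.1802) = -0.4054.

-0.405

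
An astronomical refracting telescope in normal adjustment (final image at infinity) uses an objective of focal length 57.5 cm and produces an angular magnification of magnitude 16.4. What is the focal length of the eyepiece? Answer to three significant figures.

3.51 cm

|M| = f_obj/f_eye, so f_eye = f_obj/|M| = 57.5/16.4 = 3.506 cm.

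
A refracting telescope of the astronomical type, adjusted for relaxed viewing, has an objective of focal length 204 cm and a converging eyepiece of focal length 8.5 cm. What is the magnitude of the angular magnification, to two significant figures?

24

|M| = f_obj/|f_eye| = 204/8.5 = 24.000.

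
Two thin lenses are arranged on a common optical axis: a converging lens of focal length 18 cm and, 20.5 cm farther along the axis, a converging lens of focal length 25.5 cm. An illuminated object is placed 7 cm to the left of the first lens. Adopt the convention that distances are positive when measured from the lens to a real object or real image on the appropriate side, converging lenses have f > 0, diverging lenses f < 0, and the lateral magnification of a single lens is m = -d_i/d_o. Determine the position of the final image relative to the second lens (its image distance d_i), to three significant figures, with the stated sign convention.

Applying the thin-lens equation to the first lens, 1/18 = 1/7 + 1/d_i1, which gives d_i1 = -11.455 cm.
The intermediate image is virtual, 11.455 cm to the left of lens 1, so d_o2 = L - d_i1 = 20.5 - (-11.455) = 31.955 cm.
Applying the thin-lens equation again with f_2 = 25.5 cm and d_o2 = 31.955 cm gives d_i2 = 126.243 cm.

126 cm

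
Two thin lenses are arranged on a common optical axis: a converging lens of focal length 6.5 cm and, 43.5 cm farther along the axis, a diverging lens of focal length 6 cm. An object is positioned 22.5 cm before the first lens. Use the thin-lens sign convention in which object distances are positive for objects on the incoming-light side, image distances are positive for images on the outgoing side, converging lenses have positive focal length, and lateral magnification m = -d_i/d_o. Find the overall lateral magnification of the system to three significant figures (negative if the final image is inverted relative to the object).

Applying the thin-lens equation to the first lens, 1/6.5 = 1/22.5 + 1/d_i1, which gives d_i1 = 9.141 cm.
Its lateral magnification is m_1 = -d_i1/d_o1 = -(9.141)/22.5 = -0.4062.
Object distance for lens 2: d_o2 = 43.5 - 9.141 = 34.359 cm.
Applying the thin-lens equation again with f_2 = -6 cm and d_o2 = 34.359 cm gives d_i2 = -5.108 cm.
m_2 = -(-5.108)/(34.359) = 0.1487.
The system's lateral magnification is m_1 m_2 = (-0.4062)(0.1487) = -0.0604.

-0.0604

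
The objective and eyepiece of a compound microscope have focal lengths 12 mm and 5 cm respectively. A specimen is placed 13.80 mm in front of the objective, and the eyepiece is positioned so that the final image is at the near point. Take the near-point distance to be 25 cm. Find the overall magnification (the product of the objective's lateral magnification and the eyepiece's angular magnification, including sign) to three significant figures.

Convert to cm: f_obj = 12 mm = 1.2 cm; d_o = 13.80 mm = 1.38 cm.
Objective: 1/d_i = 1/f_obj - 1/d_o = 1/1.2 - 1/1.38 = 0.10870 cm^-1, so d_i = 9.200 cm.
m_obj = -d_i/d_o = -9.200/1.38 = -6.667.
Eyepiece angular magnification (image at near point): M_eye = 1 + D/f_e = 1 + 25/5 = 6.000.
Overall M = m_obj x M_eye = (-6.667)(6.000) = -40.00.

-40.0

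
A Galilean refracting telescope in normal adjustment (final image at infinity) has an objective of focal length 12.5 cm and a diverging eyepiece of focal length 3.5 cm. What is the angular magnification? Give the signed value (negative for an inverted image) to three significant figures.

M = -f_obj/f_eye = -12.5/(-3.5) = 3.571.

3.57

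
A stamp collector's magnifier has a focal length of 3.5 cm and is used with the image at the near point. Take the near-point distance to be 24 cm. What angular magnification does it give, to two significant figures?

7.9

M = 1 + D/f = 1 + 24/3.5 = 7.857.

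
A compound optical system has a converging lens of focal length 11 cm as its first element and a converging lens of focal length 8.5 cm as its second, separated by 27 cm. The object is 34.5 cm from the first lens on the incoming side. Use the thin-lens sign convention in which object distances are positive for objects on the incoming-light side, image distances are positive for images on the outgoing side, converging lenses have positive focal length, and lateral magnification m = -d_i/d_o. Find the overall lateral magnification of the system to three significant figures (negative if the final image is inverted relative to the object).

Applying the thin-lens equation to the first lens, 1/11 = 1/34.5 + 1/d_i1, which gives d_i1 = 16.149 cm.
Its lateral magnification is m_1 = -d_i1/d_o1 = -(16.149)/34.5 = -0.4681.
Object distance for lens 2: d_o2 = 27 - 16.149 = 10.851 cm.
Applying the thin-lens equation again with f_2 = 8.5 cm and d_o2 = 10.851 cm gives d_i2 = 39.231 cm.
m_2 = -(39.231)/(10.851) = -3.6154.
Overall magnification: m = m_1 m_2 = 1.6923.

1.69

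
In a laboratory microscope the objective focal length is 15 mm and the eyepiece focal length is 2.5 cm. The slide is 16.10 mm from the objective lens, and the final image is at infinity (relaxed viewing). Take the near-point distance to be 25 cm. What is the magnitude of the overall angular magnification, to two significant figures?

Convert to cm: f_obj = 15 mm = 1.5 cm; d_o = 16.10 mm = 1.61 cm.
Objective: 1/d_i = 1/f_obj - 1/d_o = 1/1.5 - 1/1.61 = 0.04555 cm^-1, so d_i = 21.955 cm.
m_obj = -d_i/d_o = -21.955/1.61 = -13.636.
Eyepiece angular magnification (image at infinity): M_eye = D/f_e = 25/2.5 = 10.000.
Overall M = m_obj x M_eye = (-13.636)(10.000) = -136.36.
|M| = 136.36.

140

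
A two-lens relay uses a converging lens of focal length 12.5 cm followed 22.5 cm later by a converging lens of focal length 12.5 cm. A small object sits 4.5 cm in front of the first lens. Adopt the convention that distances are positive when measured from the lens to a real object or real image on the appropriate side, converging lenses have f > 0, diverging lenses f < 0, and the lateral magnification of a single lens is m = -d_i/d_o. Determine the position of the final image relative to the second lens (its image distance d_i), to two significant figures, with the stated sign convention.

22 cm

First lens: d_i1 = 1/(1/12.5 - 1/4.5) = -7.031 cm.
The intermediate image is virtual, 7.031 cm to the left of lens 1, so d_o2 = L - d_i1 = 22.5 - (-7.031) = 29.531 cm.
Second lens: d_i2 = 1/(1/12.5 - 1/(29.531)) = 21.674 cm.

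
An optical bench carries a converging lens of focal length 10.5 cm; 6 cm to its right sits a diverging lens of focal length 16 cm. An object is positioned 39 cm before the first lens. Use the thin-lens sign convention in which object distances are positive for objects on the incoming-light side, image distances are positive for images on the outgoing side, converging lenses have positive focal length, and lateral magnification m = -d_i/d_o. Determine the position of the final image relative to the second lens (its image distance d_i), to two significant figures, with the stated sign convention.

Applying the thin-lens equation to the first lens, 1/10.5 = 1/39 + 1/d_i1, which gives d_i1 = 14.368 cm.
Since 14.368 cm > 6 cm, the first image lies past the second lens and serves as a virtual object: d_o2 = L - d_i1 = -8.368 cm.
Applying the thin-lens equation again with f_2 = -16 cm and d_o2 = -8.368 cm gives d_i2 = 17.545 cm.

18 cm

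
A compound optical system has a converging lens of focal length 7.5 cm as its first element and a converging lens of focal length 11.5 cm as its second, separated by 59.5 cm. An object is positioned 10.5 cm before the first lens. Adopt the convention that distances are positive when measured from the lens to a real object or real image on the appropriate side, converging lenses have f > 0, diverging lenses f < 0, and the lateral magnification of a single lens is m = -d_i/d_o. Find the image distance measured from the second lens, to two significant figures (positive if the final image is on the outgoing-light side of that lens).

Applying the thin-lens equation to the first lens, 1/7.5 = 1/10.5 + 1/d_i1, which gives d_i1 = 26.250 cm.
Object distance for lens 2: d_o2 = 59.5 - 26.250 = 33.250 cm.
Applying the thin-lens equation again with f_2 = 11.5 cm and d_o2 = 33.250 cm gives d_i2 = 17.580 cm.

18 cm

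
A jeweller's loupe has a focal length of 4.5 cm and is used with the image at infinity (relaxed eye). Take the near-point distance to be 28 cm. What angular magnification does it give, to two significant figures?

6.2

M = D/f = 28/4.5 = 6.222.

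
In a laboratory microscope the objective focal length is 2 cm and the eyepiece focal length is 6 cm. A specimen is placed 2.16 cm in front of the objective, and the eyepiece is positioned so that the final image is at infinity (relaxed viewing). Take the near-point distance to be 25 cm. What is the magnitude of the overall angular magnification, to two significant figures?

52

Objective: 1/d_i = 1/f_obj - 1/d_o = 1/2 - 1/2.16 = 0.03704 cm^-1, so d_i = 27.000 cm.
m_obj = -d_i/d_o = -27.000/2.16 = -12.500.
Eyepiece angular magnification (image at infinity): M_eye = D/f_e = 25/6 = 4.167.
Overall M = m_obj x M_eye = (-12.500)(4.167) = -52.08.
|M| = 52.08.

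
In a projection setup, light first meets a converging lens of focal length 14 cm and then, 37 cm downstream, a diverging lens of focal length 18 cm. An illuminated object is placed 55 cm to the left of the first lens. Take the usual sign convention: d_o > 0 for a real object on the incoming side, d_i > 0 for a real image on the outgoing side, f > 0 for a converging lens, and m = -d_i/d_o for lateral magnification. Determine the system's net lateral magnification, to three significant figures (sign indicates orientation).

Applying the thin-lens equation to the first lens, 1/14 = 1/55 + 1/d_i1, which gives d_i1 = 18.780 cm.
Its lateral magnification is m_1 = -d_i1/d_o1 = -(18.780)/55 = -0.3415.
That image sits 18.220 cm in front of the second lens, so d_o2 = 18.220 cm.
Applying the thin-lens equation again with f_2 = -18 cm and d_o2 = 18.220 cm gives d_i2 = -9.055 cm.
m_2 = -(-9.055)/(18.220) = 0.4970.
Total m = m_1 x m_2 = (-0.3415)(0.4970) = -0.1697.

-0.170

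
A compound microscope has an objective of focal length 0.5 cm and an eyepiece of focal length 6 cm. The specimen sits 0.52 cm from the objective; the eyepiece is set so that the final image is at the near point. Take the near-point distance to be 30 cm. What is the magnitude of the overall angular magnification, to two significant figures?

Objective: 1/d_i = 1/f_obj - 1/d_o = 1/0.5 - 1/0.52 = 0.07692 cm^-1, so d_i = 13.000 cm.
m_obj = -d_i/d_o = -13.000/0.52 = -25.000.
Eyepiece angular magnification (image at near point): M_eye = 1 + D/f_e = 1 + 30/6 = 6.000.
Overall M = m_obj x M_eye = (-25.000)(6.000) = -150.00.
|M| = 150.00.

150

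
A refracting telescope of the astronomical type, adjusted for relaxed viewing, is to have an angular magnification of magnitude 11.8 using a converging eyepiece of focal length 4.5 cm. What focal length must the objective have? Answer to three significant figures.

|M| = f_obj/|f_eye|, so f_obj = |M| x |f_eye| = 11.8 x 4.5 = 53.100 cm.

53.1 cm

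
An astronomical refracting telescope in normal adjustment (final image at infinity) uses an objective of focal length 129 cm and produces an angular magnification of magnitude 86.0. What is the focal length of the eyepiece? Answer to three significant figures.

1.50 cm

|M| = f_obj/f_eye, so f_eye = f_obj/|M| = 129/86.0 = 1.500 cm.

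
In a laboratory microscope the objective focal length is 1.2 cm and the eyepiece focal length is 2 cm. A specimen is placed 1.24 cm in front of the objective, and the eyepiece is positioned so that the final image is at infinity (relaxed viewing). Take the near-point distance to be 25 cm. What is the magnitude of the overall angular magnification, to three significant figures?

375

Objective: 1/d_i = 1/f_obj - 1/d_o = 1/1.2 - 1/1.24 = 0.02688 cm^-1, so d_i = 37.200 cm.
m_obj = -d_i/d_o = -37.200/1.24 = -30.000.
Eyepiece angular magnification (image at infinity): M_eye = D/f_e = 25/2 = 12.500.
Overall M = m_obj x M_eye = (-30.000)(12.500) = -375.00.
|M| = 375.00.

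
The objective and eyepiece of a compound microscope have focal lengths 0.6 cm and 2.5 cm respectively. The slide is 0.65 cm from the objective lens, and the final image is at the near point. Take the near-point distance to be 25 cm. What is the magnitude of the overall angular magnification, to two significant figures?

130

Objective: 1/d_i = 1/f_obj - 1/d_o = 1/0.6 - 1/0.65 = 0.12821 cm^-1, so d_i = 7.800 cm.
m_obj = -d_i/d_o = -7.800/0.65 = -12.000.
Eyepiece angular magnification (image at near point): M_eye = 1 + D/f_e = 1 + 25/2.5 = 11.000.
Overall M = m_obj x M_eye = (-12.000)(11.000) = -132.00.
|M| = 132.00.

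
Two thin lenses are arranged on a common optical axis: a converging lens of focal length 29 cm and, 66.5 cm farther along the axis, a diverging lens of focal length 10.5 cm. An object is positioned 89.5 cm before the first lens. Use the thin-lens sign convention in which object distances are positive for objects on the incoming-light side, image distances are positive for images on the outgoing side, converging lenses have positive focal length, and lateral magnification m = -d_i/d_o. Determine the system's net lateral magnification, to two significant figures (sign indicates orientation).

First lens: d_i1 = 1/(1/29 - 1/89.5) = 42.901 cm.
m_1 = -(42.901)/89.5 = -0.4793.
That image sits 23.599 cm in front of the second lens, so d_o2 = 23.599 cm.
Second lens: d_i2 = 1/(1/(-10.5) - 1/(23.599)) = -7.267 cm.
m_2 = -(-7.267)/(23.599) = 0.3079.
Overall magnification: m = m_1 m_2 = -0.1476.

-0.15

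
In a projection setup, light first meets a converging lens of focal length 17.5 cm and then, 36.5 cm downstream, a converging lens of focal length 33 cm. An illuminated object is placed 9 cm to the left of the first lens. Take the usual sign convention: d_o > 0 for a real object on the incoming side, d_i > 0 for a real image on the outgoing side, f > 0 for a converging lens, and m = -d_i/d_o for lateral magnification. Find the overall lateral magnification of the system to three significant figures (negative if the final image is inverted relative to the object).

-3.08

Lens 1: 1/d_i1 = 1/f_1 - 1/d_o1 = 1/17.5 - 1/9 = -0.05397 cm^-1, so d_i1 = -18.529 cm.
m_1 = -(-18.529)/9 = 2.0588.
With d_i1 < 0 the first image is virtual and lies on the object side; the object distance for lens 2 is d_o2 = 36.5 - (-18.529) = 55.029 cm.
Lens 2: 1/d_i2 = 1/f_2 - 1/d_o2 = 1/33 - 1/(55.029) = 0.01213 cm^-1, so d_i2 = 82.434 cm.
m_2 = -(82.434)/(55.029) = -1.4980.
Overall magnification: m = m_1 m_2 = -3.0841.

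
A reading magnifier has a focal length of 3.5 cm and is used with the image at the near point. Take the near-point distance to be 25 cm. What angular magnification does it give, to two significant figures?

M = 1 + D/f = 1 + 25/3.5 = 8.143.

8.1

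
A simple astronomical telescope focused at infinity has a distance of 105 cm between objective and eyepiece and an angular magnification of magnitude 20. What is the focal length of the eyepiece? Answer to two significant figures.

In normal adjustment the tube length equals f_obj + f_eye and |M| = f_obj/f_eye.
So f_obj = 20 f_eye and 20 f_eye + f_eye = 105 cm, giving f_eye = 105/21 = 5.000 cm and f_obj = 100.000 cm.

5.0 cm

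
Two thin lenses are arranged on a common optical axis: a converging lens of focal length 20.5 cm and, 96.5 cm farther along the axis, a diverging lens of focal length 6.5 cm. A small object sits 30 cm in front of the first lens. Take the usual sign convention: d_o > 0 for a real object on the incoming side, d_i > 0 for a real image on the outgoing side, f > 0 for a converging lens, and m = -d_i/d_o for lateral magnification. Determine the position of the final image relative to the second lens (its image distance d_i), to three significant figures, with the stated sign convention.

First lens: d_i1 = 1/(1/20.5 - 1/30) = 64.737 cm.
Object distance for lens 2: d_o2 = 96.5 - 64.737 = 31.763 cm.
Second lens: d_i2 = 1/(1/(-6.5) - 1/(31.763)) = -5.396 cm.

-5.40 cm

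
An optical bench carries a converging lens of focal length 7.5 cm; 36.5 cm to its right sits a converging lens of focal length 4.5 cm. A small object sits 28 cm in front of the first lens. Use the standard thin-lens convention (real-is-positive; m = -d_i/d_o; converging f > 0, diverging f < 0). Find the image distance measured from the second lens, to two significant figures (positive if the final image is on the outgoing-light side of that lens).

5.4 cm

First lens: d_i1 = 1/(1/7.5 - 1/28) = 10.244 cm.
The intermediate image is 10.244 cm to the right of lens 1, so d_o2 = L - d_i1 = 36.5 - 10.244 = 26.256 cm.
Second lens: d_i2 = 1/(1/4.5 - 1/(26.256)) = 5.431 cm.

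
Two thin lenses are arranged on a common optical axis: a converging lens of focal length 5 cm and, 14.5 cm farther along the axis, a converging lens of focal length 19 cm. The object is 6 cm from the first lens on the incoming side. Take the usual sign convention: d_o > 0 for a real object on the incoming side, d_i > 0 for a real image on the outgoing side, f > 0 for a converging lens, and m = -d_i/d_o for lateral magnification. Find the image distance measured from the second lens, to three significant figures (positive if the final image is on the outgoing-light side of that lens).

8.54 cm

Applying the thin-lens equation to the first lens, 1/5 = 1/6 + 1/d_i1, which gives d_i1 = 30.000 cm.
Since 30.000 cm > 14.5 cm, the first image lies past the second lens and serves as a virtual object: d_o2 = L - d_i1 = -15.500 cm.
Applying the thin-lens equation again with f_2 = 19 cm and d_o2 = -15.500 cm gives d_i2 = 8.536 cm.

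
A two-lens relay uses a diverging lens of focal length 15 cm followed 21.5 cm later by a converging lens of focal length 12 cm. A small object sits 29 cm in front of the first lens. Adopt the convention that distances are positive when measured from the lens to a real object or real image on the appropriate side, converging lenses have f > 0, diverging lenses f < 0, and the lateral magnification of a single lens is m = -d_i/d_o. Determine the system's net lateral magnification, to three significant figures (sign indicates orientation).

First lens: d_i1 = 1/(1/(-15) - 1/29) = -9.886 cm.
m_1 = -(-9.886)/29 = 0.3409.
With d_i1 < 0 the first image is virtual and lies on the object side; the object distance for lens 2 is d_o2 = 21.5 - (-9.886) = 31.386 cm.
Second lens: d_i2 = 1/(1/12 - 1/(31.386)) = 19.428 cm.
m_2 = -(19.428)/(31.386) = -0.6190.
Overall magnification: m = m_1 m_2 = -0.2110.

-0.211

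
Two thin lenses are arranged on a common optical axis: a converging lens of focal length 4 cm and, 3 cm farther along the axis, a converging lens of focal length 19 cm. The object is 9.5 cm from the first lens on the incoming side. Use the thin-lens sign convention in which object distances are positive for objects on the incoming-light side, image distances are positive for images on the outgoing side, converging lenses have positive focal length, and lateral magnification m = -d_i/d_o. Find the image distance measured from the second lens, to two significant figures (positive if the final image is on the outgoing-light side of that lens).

First lens: d_i1 = 1/(1/4 - 1/9.5) = 6.909 cm.
This image would form 6.909 cm past lens 1, i.e. 3.909 cm beyond lens 2, so it is a virtual object for lens 2: d_o2 = 3 - 6.909 = -3.909 cm.
Second lens: d_i2 = 1/(1/19 - 1/(-3.909)) = 3.242 cm.

3.2 cm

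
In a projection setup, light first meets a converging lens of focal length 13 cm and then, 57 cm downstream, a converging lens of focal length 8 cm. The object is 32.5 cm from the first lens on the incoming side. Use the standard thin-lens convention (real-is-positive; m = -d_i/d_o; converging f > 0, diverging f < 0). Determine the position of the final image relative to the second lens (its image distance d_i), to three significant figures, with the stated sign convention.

Lens 1: 1/d_i1 = 1/f_1 - 1/d_o1 = 1/13 - 1/32.5 = 0.04615 cm^-1, so d_i1 = 21.667 cm.
Object distance for lens 2: d_o2 = 57 - 21.667 = 35.333 cm.
Lens 2: 1/d_i2 = 1/f_2 - 1/d_o2 = 1/8 - 1/(35.333) = 0.09670 cm^-1, so d_i2 = 10.341 cm.

10.3 cm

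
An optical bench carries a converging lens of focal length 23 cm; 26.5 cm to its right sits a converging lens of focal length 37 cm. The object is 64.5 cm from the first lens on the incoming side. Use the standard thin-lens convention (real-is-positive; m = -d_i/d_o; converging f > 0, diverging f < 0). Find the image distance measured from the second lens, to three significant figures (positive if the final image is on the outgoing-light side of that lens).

7.40 cm

First lens: d_i1 = 1/(1/23 - 1/64.5) = 35.747 cm.
This image would form 35.747 cm past lens 1, i.e. 9.247 cm beyond lens 2, so it is a virtual object for lens 2: d_o2 = 26.5 - 35.747 = -9.247 cm.
Second lens: d_i2 = 1/(1/37 - 1/(-9.247)) = 7.398 cm.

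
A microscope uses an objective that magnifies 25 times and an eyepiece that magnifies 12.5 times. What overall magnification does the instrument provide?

The overall magnification of a compound microscope is the product of the objective and eyepiece magnifications:
M = M_obj x M_eye = 25 x 12.5 = 312.5.

312.5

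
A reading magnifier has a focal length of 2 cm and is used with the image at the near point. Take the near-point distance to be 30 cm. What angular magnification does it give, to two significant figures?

M = 1 + D/f = 1 + 30/2 = 16.000.

16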